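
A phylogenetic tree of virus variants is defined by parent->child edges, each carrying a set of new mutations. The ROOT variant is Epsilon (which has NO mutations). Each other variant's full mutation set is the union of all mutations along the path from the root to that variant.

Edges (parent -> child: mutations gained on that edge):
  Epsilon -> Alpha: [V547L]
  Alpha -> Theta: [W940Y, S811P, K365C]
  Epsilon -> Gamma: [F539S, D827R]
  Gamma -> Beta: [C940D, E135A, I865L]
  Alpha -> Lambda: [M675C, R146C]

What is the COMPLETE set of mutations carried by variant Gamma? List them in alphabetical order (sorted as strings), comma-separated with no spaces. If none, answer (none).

At Epsilon: gained [] -> total []
At Gamma: gained ['F539S', 'D827R'] -> total ['D827R', 'F539S']

Answer: D827R,F539S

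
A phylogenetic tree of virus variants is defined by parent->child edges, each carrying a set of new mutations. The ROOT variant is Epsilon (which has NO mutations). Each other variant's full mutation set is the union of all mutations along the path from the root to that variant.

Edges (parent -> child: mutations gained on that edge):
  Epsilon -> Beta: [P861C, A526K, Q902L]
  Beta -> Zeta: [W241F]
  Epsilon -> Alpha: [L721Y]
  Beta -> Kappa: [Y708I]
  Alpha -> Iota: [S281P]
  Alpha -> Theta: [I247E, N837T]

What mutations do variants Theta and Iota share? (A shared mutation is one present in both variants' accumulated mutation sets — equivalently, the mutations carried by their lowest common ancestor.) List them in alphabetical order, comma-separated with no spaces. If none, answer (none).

Answer: L721Y

Derivation:
Accumulating mutations along path to Theta:
  At Epsilon: gained [] -> total []
  At Alpha: gained ['L721Y'] -> total ['L721Y']
  At Theta: gained ['I247E', 'N837T'] -> total ['I247E', 'L721Y', 'N837T']
Mutations(Theta) = ['I247E', 'L721Y', 'N837T']
Accumulating mutations along path to Iota:
  At Epsilon: gained [] -> total []
  At Alpha: gained ['L721Y'] -> total ['L721Y']
  At Iota: gained ['S281P'] -> total ['L721Y', 'S281P']
Mutations(Iota) = ['L721Y', 'S281P']
Intersection: ['I247E', 'L721Y', 'N837T'] ∩ ['L721Y', 'S281P'] = ['L721Y']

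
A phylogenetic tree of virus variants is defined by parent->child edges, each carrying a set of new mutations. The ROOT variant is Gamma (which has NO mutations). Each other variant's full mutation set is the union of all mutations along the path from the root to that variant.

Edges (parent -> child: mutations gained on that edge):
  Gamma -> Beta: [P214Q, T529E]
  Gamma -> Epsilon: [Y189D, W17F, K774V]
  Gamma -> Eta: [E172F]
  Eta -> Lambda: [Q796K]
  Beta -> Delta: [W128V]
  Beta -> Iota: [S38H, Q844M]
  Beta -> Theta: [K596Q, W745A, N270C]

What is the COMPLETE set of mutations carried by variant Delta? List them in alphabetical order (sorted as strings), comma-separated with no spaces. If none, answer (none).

Answer: P214Q,T529E,W128V

Derivation:
At Gamma: gained [] -> total []
At Beta: gained ['P214Q', 'T529E'] -> total ['P214Q', 'T529E']
At Delta: gained ['W128V'] -> total ['P214Q', 'T529E', 'W128V']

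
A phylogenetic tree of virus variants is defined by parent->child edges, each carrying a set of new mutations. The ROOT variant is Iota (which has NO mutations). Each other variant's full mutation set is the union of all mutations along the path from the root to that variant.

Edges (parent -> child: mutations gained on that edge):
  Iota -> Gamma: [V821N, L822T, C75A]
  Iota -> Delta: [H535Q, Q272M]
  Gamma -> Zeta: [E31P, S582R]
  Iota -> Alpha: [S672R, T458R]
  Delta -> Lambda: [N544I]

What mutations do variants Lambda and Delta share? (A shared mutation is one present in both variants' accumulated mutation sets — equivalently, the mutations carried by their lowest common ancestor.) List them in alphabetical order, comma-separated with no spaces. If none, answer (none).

Accumulating mutations along path to Lambda:
  At Iota: gained [] -> total []
  At Delta: gained ['H535Q', 'Q272M'] -> total ['H535Q', 'Q272M']
  At Lambda: gained ['N544I'] -> total ['H535Q', 'N544I', 'Q272M']
Mutations(Lambda) = ['H535Q', 'N544I', 'Q272M']
Accumulating mutations along path to Delta:
  At Iota: gained [] -> total []
  At Delta: gained ['H535Q', 'Q272M'] -> total ['H535Q', 'Q272M']
Mutations(Delta) = ['H535Q', 'Q272M']
Intersection: ['H535Q', 'N544I', 'Q272M'] ∩ ['H535Q', 'Q272M'] = ['H535Q', 'Q272M']

Answer: H535Q,Q272M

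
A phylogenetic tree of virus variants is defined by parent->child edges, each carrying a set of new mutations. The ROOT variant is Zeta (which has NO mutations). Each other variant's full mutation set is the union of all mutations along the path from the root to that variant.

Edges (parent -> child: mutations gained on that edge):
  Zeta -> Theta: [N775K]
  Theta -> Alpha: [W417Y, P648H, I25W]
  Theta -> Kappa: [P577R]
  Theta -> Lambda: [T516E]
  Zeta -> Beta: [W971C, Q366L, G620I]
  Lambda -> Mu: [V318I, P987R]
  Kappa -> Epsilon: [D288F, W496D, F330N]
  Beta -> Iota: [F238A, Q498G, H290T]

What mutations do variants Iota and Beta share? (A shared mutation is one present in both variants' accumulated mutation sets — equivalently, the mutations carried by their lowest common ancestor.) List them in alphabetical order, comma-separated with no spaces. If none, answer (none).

Accumulating mutations along path to Iota:
  At Zeta: gained [] -> total []
  At Beta: gained ['W971C', 'Q366L', 'G620I'] -> total ['G620I', 'Q366L', 'W971C']
  At Iota: gained ['F238A', 'Q498G', 'H290T'] -> total ['F238A', 'G620I', 'H290T', 'Q366L', 'Q498G', 'W971C']
Mutations(Iota) = ['F238A', 'G620I', 'H290T', 'Q366L', 'Q498G', 'W971C']
Accumulating mutations along path to Beta:
  At Zeta: gained [] -> total []
  At Beta: gained ['W971C', 'Q366L', 'G620I'] -> total ['G620I', 'Q366L', 'W971C']
Mutations(Beta) = ['G620I', 'Q366L', 'W971C']
Intersection: ['F238A', 'G620I', 'H290T', 'Q366L', 'Q498G', 'W971C'] ∩ ['G620I', 'Q366L', 'W971C'] = ['G620I', 'Q366L', 'W971C']

Answer: G620I,Q366L,W971C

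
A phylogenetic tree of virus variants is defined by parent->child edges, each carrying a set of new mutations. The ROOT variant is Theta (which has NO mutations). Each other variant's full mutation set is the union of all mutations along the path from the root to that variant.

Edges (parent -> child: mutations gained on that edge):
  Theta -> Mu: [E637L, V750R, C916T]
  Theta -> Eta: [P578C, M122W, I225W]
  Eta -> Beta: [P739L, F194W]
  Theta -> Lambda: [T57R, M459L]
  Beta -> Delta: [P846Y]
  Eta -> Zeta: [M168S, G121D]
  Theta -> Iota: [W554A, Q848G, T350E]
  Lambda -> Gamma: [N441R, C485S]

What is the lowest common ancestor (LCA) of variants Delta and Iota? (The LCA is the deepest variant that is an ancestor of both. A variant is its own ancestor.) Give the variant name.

Path from root to Delta: Theta -> Eta -> Beta -> Delta
  ancestors of Delta: {Theta, Eta, Beta, Delta}
Path from root to Iota: Theta -> Iota
  ancestors of Iota: {Theta, Iota}
Common ancestors: {Theta}
Walk up from Iota: Iota (not in ancestors of Delta), Theta (in ancestors of Delta)
Deepest common ancestor (LCA) = Theta

Answer: Theta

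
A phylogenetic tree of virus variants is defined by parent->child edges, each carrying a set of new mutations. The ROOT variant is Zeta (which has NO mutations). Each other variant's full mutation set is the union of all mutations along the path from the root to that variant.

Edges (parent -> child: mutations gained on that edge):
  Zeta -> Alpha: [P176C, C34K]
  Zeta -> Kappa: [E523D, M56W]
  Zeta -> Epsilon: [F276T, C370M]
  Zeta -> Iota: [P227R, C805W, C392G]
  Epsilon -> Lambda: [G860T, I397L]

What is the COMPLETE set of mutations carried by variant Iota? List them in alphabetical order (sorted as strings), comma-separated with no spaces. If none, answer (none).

Answer: C392G,C805W,P227R

Derivation:
At Zeta: gained [] -> total []
At Iota: gained ['P227R', 'C805W', 'C392G'] -> total ['C392G', 'C805W', 'P227R']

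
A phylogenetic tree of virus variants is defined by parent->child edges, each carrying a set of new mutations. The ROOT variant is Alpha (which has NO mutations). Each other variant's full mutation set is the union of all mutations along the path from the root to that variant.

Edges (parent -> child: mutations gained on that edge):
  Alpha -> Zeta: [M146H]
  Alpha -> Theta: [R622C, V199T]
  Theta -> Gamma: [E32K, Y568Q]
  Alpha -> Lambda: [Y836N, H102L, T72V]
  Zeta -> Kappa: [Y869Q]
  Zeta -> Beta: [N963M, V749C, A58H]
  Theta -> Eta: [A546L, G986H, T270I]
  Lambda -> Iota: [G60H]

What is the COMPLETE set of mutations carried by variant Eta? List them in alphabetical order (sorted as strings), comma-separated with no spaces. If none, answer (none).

At Alpha: gained [] -> total []
At Theta: gained ['R622C', 'V199T'] -> total ['R622C', 'V199T']
At Eta: gained ['A546L', 'G986H', 'T270I'] -> total ['A546L', 'G986H', 'R622C', 'T270I', 'V199T']

Answer: A546L,G986H,R622C,T270I,V199T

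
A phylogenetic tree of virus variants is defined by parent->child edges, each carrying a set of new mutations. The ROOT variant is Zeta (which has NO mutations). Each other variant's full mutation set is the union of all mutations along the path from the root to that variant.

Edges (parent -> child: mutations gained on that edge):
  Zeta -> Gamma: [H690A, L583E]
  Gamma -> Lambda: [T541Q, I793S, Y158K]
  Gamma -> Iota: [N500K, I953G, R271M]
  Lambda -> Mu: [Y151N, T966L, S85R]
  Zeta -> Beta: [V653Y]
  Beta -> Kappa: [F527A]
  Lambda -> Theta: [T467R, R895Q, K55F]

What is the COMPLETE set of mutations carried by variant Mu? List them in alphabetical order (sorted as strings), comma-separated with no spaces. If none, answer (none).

Answer: H690A,I793S,L583E,S85R,T541Q,T966L,Y151N,Y158K

Derivation:
At Zeta: gained [] -> total []
At Gamma: gained ['H690A', 'L583E'] -> total ['H690A', 'L583E']
At Lambda: gained ['T541Q', 'I793S', 'Y158K'] -> total ['H690A', 'I793S', 'L583E', 'T541Q', 'Y158K']
At Mu: gained ['Y151N', 'T966L', 'S85R'] -> total ['H690A', 'I793S', 'L583E', 'S85R', 'T541Q', 'T966L', 'Y151N', 'Y158K']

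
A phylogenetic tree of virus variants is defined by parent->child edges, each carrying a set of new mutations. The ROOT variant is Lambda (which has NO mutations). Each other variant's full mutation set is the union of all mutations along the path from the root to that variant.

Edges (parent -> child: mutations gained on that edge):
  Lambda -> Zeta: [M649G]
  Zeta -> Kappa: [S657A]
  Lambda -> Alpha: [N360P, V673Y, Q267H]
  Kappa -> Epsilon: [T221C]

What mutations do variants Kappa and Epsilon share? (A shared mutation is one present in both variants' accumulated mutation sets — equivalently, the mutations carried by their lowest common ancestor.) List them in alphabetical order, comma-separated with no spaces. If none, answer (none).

Answer: M649G,S657A

Derivation:
Accumulating mutations along path to Kappa:
  At Lambda: gained [] -> total []
  At Zeta: gained ['M649G'] -> total ['M649G']
  At Kappa: gained ['S657A'] -> total ['M649G', 'S657A']
Mutations(Kappa) = ['M649G', 'S657A']
Accumulating mutations along path to Epsilon:
  At Lambda: gained [] -> total []
  At Zeta: gained ['M649G'] -> total ['M649G']
  At Kappa: gained ['S657A'] -> total ['M649G', 'S657A']
  At Epsilon: gained ['T221C'] -> total ['M649G', 'S657A', 'T221C']
Mutations(Epsilon) = ['M649G', 'S657A', 'T221C']
Intersection: ['M649G', 'S657A'] ∩ ['M649G', 'S657A', 'T221C'] = ['M649G', 'S657A']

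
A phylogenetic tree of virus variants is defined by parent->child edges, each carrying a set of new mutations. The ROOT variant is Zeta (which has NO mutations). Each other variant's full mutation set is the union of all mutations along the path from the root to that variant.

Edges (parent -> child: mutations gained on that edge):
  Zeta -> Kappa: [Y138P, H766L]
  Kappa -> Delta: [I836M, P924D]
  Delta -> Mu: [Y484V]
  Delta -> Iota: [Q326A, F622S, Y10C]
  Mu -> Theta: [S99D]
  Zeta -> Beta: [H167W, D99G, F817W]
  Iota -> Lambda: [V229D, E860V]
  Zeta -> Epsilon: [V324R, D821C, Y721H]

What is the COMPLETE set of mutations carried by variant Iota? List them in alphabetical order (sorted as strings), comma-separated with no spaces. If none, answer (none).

At Zeta: gained [] -> total []
At Kappa: gained ['Y138P', 'H766L'] -> total ['H766L', 'Y138P']
At Delta: gained ['I836M', 'P924D'] -> total ['H766L', 'I836M', 'P924D', 'Y138P']
At Iota: gained ['Q326A', 'F622S', 'Y10C'] -> total ['F622S', 'H766L', 'I836M', 'P924D', 'Q326A', 'Y10C', 'Y138P']

Answer: F622S,H766L,I836M,P924D,Q326A,Y10C,Y138P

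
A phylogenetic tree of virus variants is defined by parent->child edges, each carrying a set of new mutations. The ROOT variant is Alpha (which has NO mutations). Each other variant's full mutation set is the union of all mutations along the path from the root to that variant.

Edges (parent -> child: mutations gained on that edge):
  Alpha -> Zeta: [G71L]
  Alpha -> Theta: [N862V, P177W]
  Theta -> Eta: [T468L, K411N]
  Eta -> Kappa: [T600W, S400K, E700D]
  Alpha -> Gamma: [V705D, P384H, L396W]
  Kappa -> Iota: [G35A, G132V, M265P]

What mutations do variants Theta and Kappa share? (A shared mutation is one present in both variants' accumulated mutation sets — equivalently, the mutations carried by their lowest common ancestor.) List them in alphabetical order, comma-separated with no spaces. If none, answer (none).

Accumulating mutations along path to Theta:
  At Alpha: gained [] -> total []
  At Theta: gained ['N862V', 'P177W'] -> total ['N862V', 'P177W']
Mutations(Theta) = ['N862V', 'P177W']
Accumulating mutations along path to Kappa:
  At Alpha: gained [] -> total []
  At Theta: gained ['N862V', 'P177W'] -> total ['N862V', 'P177W']
  At Eta: gained ['T468L', 'K411N'] -> total ['K411N', 'N862V', 'P177W', 'T468L']
  At Kappa: gained ['T600W', 'S400K', 'E700D'] -> total ['E700D', 'K411N', 'N862V', 'P177W', 'S400K', 'T468L', 'T600W']
Mutations(Kappa) = ['E700D', 'K411N', 'N862V', 'P177W', 'S400K', 'T468L', 'T600W']
Intersection: ['N862V', 'P177W'] ∩ ['E700D', 'K411N', 'N862V', 'P177W', 'S400K', 'T468L', 'T600W'] = ['N862V', 'P177W']

Answer: N862V,P177W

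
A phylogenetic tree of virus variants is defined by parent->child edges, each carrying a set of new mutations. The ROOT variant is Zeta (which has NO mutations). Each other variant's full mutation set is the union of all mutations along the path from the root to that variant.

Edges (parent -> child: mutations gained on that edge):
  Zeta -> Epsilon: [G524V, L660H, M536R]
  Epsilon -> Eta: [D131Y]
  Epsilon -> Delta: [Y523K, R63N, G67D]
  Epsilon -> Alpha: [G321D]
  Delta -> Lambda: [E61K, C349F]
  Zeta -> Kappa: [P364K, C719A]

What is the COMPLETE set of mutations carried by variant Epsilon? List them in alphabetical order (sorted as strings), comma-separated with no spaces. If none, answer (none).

Answer: G524V,L660H,M536R

Derivation:
At Zeta: gained [] -> total []
At Epsilon: gained ['G524V', 'L660H', 'M536R'] -> total ['G524V', 'L660H', 'M536R']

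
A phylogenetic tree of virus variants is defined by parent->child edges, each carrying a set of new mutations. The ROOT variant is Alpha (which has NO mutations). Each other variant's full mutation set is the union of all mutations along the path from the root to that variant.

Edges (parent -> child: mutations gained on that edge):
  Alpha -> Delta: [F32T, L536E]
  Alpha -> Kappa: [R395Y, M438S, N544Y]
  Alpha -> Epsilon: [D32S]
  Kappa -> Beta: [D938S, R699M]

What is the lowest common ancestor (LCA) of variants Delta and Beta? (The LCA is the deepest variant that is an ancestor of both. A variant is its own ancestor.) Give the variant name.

Answer: Alpha

Derivation:
Path from root to Delta: Alpha -> Delta
  ancestors of Delta: {Alpha, Delta}
Path from root to Beta: Alpha -> Kappa -> Beta
  ancestors of Beta: {Alpha, Kappa, Beta}
Common ancestors: {Alpha}
Walk up from Beta: Beta (not in ancestors of Delta), Kappa (not in ancestors of Delta), Alpha (in ancestors of Delta)
Deepest common ancestor (LCA) = Alpha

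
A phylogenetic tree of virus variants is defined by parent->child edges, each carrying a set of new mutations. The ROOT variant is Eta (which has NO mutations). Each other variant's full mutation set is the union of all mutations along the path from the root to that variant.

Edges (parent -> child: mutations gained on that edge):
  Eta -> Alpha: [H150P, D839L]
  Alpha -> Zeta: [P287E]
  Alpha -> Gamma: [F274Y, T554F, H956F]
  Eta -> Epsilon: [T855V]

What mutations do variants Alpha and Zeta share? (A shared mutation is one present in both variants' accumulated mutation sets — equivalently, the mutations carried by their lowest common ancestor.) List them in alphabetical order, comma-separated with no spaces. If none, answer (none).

Answer: D839L,H150P

Derivation:
Accumulating mutations along path to Alpha:
  At Eta: gained [] -> total []
  At Alpha: gained ['H150P', 'D839L'] -> total ['D839L', 'H150P']
Mutations(Alpha) = ['D839L', 'H150P']
Accumulating mutations along path to Zeta:
  At Eta: gained [] -> total []
  At Alpha: gained ['H150P', 'D839L'] -> total ['D839L', 'H150P']
  At Zeta: gained ['P287E'] -> total ['D839L', 'H150P', 'P287E']
Mutations(Zeta) = ['D839L', 'H150P', 'P287E']
Intersection: ['D839L', 'H150P'] ∩ ['D839L', 'H150P', 'P287E'] = ['D839L', 'H150P']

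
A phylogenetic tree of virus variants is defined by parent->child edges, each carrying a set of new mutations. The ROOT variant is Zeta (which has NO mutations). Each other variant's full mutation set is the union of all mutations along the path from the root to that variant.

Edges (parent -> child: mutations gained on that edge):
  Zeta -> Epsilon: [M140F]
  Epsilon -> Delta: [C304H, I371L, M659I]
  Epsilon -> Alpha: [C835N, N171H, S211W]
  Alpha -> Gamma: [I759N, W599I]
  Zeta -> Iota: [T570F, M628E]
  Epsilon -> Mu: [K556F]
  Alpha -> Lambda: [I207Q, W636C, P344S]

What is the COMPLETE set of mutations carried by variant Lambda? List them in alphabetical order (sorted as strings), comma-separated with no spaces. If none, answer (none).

At Zeta: gained [] -> total []
At Epsilon: gained ['M140F'] -> total ['M140F']
At Alpha: gained ['C835N', 'N171H', 'S211W'] -> total ['C835N', 'M140F', 'N171H', 'S211W']
At Lambda: gained ['I207Q', 'W636C', 'P344S'] -> total ['C835N', 'I207Q', 'M140F', 'N171H', 'P344S', 'S211W', 'W636C']

Answer: C835N,I207Q,M140F,N171H,P344S,S211W,W636C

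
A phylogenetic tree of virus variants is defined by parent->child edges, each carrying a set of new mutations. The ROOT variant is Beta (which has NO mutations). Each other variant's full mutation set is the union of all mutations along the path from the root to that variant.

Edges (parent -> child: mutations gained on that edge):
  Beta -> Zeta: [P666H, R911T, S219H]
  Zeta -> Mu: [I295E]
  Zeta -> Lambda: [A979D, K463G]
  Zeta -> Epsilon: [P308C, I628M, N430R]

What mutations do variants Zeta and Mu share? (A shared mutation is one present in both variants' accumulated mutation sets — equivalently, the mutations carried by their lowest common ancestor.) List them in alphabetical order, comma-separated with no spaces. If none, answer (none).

Answer: P666H,R911T,S219H

Derivation:
Accumulating mutations along path to Zeta:
  At Beta: gained [] -> total []
  At Zeta: gained ['P666H', 'R911T', 'S219H'] -> total ['P666H', 'R911T', 'S219H']
Mutations(Zeta) = ['P666H', 'R911T', 'S219H']
Accumulating mutations along path to Mu:
  At Beta: gained [] -> total []
  At Zeta: gained ['P666H', 'R911T', 'S219H'] -> total ['P666H', 'R911T', 'S219H']
  At Mu: gained ['I295E'] -> total ['I295E', 'P666H', 'R911T', 'S219H']
Mutations(Mu) = ['I295E', 'P666H', 'R911T', 'S219H']
Intersection: ['P666H', 'R911T', 'S219H'] ∩ ['I295E', 'P666H', 'R911T', 'S219H'] = ['P666H', 'R911T', 'S219H']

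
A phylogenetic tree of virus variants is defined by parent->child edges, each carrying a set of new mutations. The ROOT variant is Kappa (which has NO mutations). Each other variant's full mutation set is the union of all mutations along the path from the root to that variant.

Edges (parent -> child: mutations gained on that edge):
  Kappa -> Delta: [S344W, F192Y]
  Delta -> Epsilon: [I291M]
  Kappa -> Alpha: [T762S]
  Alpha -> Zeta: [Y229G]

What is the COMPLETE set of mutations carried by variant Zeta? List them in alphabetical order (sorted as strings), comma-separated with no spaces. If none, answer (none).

Answer: T762S,Y229G

Derivation:
At Kappa: gained [] -> total []
At Alpha: gained ['T762S'] -> total ['T762S']
At Zeta: gained ['Y229G'] -> total ['T762S', 'Y229G']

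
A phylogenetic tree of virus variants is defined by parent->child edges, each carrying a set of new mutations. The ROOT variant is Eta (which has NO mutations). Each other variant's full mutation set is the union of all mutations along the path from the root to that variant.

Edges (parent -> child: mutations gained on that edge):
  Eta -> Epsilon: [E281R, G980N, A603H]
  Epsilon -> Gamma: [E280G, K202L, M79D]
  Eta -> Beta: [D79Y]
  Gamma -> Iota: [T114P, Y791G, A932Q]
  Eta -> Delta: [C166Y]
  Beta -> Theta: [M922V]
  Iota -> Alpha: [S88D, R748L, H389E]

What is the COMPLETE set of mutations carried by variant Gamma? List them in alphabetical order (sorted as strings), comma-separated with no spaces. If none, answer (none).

At Eta: gained [] -> total []
At Epsilon: gained ['E281R', 'G980N', 'A603H'] -> total ['A603H', 'E281R', 'G980N']
At Gamma: gained ['E280G', 'K202L', 'M79D'] -> total ['A603H', 'E280G', 'E281R', 'G980N', 'K202L', 'M79D']

Answer: A603H,E280G,E281R,G980N,K202L,M79D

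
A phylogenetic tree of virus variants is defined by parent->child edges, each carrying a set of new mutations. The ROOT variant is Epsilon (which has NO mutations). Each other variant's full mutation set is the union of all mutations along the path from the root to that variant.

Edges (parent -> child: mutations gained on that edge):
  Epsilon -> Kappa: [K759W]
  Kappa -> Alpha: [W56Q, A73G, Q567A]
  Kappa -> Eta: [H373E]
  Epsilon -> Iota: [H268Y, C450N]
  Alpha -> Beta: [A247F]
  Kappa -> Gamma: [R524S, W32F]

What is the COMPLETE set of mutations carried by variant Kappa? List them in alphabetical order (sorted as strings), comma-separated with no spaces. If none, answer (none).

Answer: K759W

Derivation:
At Epsilon: gained [] -> total []
At Kappa: gained ['K759W'] -> total ['K759W']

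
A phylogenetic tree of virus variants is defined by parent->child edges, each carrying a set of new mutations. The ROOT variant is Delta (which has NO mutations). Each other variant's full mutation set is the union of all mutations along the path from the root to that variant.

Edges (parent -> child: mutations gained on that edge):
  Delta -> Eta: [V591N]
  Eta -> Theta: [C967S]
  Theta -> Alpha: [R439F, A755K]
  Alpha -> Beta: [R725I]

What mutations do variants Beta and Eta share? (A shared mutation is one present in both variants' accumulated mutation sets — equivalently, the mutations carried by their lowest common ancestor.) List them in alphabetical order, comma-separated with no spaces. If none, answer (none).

Accumulating mutations along path to Beta:
  At Delta: gained [] -> total []
  At Eta: gained ['V591N'] -> total ['V591N']
  At Theta: gained ['C967S'] -> total ['C967S', 'V591N']
  At Alpha: gained ['R439F', 'A755K'] -> total ['A755K', 'C967S', 'R439F', 'V591N']
  At Beta: gained ['R725I'] -> total ['A755K', 'C967S', 'R439F', 'R725I', 'V591N']
Mutations(Beta) = ['A755K', 'C967S', 'R439F', 'R725I', 'V591N']
Accumulating mutations along path to Eta:
  At Delta: gained [] -> total []
  At Eta: gained ['V591N'] -> total ['V591N']
Mutations(Eta) = ['V591N']
Intersection: ['A755K', 'C967S', 'R439F', 'R725I', 'V591N'] ∩ ['V591N'] = ['V591N']

Answer: V591N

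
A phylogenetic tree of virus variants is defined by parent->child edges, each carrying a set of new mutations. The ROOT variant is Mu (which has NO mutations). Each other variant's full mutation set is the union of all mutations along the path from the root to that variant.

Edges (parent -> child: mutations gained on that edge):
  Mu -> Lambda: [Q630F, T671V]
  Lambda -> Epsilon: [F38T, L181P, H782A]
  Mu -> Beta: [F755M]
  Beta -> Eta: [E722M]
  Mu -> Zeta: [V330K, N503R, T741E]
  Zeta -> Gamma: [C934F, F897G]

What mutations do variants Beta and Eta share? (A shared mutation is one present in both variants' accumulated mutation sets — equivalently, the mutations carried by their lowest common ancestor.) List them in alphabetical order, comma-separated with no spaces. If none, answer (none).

Accumulating mutations along path to Beta:
  At Mu: gained [] -> total []
  At Beta: gained ['F755M'] -> total ['F755M']
Mutations(Beta) = ['F755M']
Accumulating mutations along path to Eta:
  At Mu: gained [] -> total []
  At Beta: gained ['F755M'] -> total ['F755M']
  At Eta: gained ['E722M'] -> total ['E722M', 'F755M']
Mutations(Eta) = ['E722M', 'F755M']
Intersection: ['F755M'] ∩ ['E722M', 'F755M'] = ['F755M']

Answer: F755M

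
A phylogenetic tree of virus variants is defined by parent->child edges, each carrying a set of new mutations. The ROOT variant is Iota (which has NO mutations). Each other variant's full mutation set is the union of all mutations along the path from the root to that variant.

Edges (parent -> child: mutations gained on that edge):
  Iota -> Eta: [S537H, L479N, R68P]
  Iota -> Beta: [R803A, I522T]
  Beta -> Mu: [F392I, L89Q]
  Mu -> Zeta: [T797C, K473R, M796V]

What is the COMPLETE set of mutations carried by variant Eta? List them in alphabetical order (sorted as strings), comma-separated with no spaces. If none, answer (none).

Answer: L479N,R68P,S537H

Derivation:
At Iota: gained [] -> total []
At Eta: gained ['S537H', 'L479N', 'R68P'] -> total ['L479N', 'R68P', 'S537H']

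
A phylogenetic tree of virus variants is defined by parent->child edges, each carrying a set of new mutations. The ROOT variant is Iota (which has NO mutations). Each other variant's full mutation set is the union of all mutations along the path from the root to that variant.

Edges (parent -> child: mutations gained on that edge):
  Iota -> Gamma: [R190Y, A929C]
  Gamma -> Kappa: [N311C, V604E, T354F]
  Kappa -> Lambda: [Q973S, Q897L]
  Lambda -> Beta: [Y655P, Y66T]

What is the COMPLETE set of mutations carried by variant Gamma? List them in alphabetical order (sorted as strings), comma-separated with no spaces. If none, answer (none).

At Iota: gained [] -> total []
At Gamma: gained ['R190Y', 'A929C'] -> total ['A929C', 'R190Y']

Answer: A929C,R190Y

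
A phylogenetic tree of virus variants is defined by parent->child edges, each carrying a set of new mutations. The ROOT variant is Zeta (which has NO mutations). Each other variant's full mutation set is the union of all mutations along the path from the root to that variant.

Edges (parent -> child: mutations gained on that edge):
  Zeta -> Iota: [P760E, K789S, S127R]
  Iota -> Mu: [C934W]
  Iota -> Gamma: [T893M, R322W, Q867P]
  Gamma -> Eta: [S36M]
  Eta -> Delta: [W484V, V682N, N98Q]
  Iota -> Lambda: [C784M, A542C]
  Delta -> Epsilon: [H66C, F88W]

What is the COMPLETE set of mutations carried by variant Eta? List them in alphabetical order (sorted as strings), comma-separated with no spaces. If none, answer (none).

At Zeta: gained [] -> total []
At Iota: gained ['P760E', 'K789S', 'S127R'] -> total ['K789S', 'P760E', 'S127R']
At Gamma: gained ['T893M', 'R322W', 'Q867P'] -> total ['K789S', 'P760E', 'Q867P', 'R322W', 'S127R', 'T893M']
At Eta: gained ['S36M'] -> total ['K789S', 'P760E', 'Q867P', 'R322W', 'S127R', 'S36M', 'T893M']

Answer: K789S,P760E,Q867P,R322W,S127R,S36M,T893M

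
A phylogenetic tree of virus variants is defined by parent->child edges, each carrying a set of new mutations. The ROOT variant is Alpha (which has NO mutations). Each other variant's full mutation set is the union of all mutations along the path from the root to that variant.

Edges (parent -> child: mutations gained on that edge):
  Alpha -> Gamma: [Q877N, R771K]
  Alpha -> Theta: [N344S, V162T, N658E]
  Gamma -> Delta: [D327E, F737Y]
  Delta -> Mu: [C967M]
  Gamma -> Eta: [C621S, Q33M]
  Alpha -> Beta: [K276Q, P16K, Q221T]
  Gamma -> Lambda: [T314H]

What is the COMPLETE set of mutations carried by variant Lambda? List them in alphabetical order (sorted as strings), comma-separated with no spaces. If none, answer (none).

Answer: Q877N,R771K,T314H

Derivation:
At Alpha: gained [] -> total []
At Gamma: gained ['Q877N', 'R771K'] -> total ['Q877N', 'R771K']
At Lambda: gained ['T314H'] -> total ['Q877N', 'R771K', 'T314H']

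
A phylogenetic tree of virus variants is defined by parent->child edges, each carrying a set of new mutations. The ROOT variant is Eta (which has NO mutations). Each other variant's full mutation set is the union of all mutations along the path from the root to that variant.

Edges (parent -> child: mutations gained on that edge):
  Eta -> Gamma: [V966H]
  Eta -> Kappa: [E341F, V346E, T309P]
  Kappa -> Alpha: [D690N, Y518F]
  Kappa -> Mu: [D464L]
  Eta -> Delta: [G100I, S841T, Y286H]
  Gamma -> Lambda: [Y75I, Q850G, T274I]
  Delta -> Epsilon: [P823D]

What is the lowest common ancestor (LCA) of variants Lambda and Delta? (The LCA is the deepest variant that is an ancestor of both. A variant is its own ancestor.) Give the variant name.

Path from root to Lambda: Eta -> Gamma -> Lambda
  ancestors of Lambda: {Eta, Gamma, Lambda}
Path from root to Delta: Eta -> Delta
  ancestors of Delta: {Eta, Delta}
Common ancestors: {Eta}
Walk up from Delta: Delta (not in ancestors of Lambda), Eta (in ancestors of Lambda)
Deepest common ancestor (LCA) = Eta

Answer: Eta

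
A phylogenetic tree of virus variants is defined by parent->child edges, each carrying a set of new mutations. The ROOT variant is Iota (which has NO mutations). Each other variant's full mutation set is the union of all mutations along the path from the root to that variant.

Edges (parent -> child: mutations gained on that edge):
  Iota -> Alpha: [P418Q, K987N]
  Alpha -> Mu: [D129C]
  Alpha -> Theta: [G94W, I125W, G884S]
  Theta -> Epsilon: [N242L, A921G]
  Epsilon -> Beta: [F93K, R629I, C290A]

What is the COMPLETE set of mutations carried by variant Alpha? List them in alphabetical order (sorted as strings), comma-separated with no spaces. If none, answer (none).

At Iota: gained [] -> total []
At Alpha: gained ['P418Q', 'K987N'] -> total ['K987N', 'P418Q']

Answer: K987N,P418Q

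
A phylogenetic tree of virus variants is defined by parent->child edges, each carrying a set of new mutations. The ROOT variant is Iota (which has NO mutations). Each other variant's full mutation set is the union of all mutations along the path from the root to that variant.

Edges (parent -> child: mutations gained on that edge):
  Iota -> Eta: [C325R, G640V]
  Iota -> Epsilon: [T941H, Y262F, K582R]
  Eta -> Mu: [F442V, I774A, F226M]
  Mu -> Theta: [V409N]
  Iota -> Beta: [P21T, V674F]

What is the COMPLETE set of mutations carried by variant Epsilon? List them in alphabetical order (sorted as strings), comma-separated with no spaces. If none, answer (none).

Answer: K582R,T941H,Y262F

Derivation:
At Iota: gained [] -> total []
At Epsilon: gained ['T941H', 'Y262F', 'K582R'] -> total ['K582R', 'T941H', 'Y262F']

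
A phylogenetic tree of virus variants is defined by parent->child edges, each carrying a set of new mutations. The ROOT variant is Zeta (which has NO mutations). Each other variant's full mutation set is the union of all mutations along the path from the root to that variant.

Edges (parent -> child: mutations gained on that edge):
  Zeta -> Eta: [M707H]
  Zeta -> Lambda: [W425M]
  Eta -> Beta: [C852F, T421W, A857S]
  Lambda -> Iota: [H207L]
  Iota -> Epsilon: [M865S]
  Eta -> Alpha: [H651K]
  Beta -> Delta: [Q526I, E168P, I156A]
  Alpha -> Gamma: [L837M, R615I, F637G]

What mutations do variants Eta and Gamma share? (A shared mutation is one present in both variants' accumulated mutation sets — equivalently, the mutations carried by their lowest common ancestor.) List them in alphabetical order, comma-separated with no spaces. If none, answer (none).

Answer: M707H

Derivation:
Accumulating mutations along path to Eta:
  At Zeta: gained [] -> total []
  At Eta: gained ['M707H'] -> total ['M707H']
Mutations(Eta) = ['M707H']
Accumulating mutations along path to Gamma:
  At Zeta: gained [] -> total []
  At Eta: gained ['M707H'] -> total ['M707H']
  At Alpha: gained ['H651K'] -> total ['H651K', 'M707H']
  At Gamma: gained ['L837M', 'R615I', 'F637G'] -> total ['F637G', 'H651K', 'L837M', 'M707H', 'R615I']
Mutations(Gamma) = ['F637G', 'H651K', 'L837M', 'M707H', 'R615I']
Intersection: ['M707H'] ∩ ['F637G', 'H651K', 'L837M', 'M707H', 'R615I'] = ['M707H']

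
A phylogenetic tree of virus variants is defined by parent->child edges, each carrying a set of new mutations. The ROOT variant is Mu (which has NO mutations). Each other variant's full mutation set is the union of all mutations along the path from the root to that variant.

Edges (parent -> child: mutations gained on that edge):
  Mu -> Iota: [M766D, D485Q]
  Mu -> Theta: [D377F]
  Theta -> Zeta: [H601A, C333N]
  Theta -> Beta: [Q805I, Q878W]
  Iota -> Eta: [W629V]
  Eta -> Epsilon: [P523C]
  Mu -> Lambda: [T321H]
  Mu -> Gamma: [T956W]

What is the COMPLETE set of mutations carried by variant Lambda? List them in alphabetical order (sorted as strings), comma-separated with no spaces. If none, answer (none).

At Mu: gained [] -> total []
At Lambda: gained ['T321H'] -> total ['T321H']

Answer: T321H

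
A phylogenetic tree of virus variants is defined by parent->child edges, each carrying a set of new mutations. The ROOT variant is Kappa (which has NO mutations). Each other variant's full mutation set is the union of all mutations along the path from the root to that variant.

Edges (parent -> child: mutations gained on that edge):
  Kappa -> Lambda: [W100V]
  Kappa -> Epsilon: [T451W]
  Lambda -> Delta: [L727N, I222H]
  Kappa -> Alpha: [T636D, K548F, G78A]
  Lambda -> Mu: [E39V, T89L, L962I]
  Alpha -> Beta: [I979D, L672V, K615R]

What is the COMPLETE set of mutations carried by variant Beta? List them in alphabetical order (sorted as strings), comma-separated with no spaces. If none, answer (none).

At Kappa: gained [] -> total []
At Alpha: gained ['T636D', 'K548F', 'G78A'] -> total ['G78A', 'K548F', 'T636D']
At Beta: gained ['I979D', 'L672V', 'K615R'] -> total ['G78A', 'I979D', 'K548F', 'K615R', 'L672V', 'T636D']

Answer: G78A,I979D,K548F,K615R,L672V,T636D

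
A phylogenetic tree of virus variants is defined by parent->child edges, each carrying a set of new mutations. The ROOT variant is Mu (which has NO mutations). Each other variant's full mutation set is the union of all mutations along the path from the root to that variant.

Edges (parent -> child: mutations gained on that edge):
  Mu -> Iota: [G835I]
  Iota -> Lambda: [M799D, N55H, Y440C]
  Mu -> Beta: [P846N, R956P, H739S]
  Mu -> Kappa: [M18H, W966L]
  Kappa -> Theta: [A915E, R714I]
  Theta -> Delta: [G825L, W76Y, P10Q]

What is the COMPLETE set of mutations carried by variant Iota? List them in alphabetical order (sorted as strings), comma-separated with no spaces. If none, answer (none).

Answer: G835I

Derivation:
At Mu: gained [] -> total []
At Iota: gained ['G835I'] -> total ['G835I']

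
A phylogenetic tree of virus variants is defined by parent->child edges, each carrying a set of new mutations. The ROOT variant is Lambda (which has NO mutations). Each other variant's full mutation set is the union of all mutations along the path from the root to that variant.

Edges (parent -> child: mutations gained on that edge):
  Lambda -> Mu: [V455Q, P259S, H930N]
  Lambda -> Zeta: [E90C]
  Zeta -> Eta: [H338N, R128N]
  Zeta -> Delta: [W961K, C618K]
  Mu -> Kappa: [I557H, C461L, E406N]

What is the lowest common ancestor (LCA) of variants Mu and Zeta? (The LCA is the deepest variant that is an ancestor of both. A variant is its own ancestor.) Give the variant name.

Path from root to Mu: Lambda -> Mu
  ancestors of Mu: {Lambda, Mu}
Path from root to Zeta: Lambda -> Zeta
  ancestors of Zeta: {Lambda, Zeta}
Common ancestors: {Lambda}
Walk up from Zeta: Zeta (not in ancestors of Mu), Lambda (in ancestors of Mu)
Deepest common ancestor (LCA) = Lambda

Answer: Lambda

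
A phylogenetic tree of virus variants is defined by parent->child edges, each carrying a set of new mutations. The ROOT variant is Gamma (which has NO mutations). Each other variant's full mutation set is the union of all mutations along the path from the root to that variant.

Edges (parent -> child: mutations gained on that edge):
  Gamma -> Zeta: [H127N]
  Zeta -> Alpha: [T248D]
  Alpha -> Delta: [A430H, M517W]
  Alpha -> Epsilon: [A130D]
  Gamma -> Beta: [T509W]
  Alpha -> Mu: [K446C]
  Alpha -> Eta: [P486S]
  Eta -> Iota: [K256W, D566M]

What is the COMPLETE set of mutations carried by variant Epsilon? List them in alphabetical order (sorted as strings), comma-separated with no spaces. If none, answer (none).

At Gamma: gained [] -> total []
At Zeta: gained ['H127N'] -> total ['H127N']
At Alpha: gained ['T248D'] -> total ['H127N', 'T248D']
At Epsilon: gained ['A130D'] -> total ['A130D', 'H127N', 'T248D']

Answer: A130D,H127N,T248D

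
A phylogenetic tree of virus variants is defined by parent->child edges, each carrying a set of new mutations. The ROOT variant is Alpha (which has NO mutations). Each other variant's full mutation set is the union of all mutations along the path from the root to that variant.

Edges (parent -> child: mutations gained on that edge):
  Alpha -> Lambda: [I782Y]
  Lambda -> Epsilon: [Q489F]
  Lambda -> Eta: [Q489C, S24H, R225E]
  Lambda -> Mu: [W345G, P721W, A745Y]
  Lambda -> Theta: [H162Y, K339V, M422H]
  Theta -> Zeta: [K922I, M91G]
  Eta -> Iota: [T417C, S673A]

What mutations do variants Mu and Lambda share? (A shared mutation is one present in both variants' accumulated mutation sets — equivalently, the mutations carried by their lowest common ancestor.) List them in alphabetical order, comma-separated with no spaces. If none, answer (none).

Accumulating mutations along path to Mu:
  At Alpha: gained [] -> total []
  At Lambda: gained ['I782Y'] -> total ['I782Y']
  At Mu: gained ['W345G', 'P721W', 'A745Y'] -> total ['A745Y', 'I782Y', 'P721W', 'W345G']
Mutations(Mu) = ['A745Y', 'I782Y', 'P721W', 'W345G']
Accumulating mutations along path to Lambda:
  At Alpha: gained [] -> total []
  At Lambda: gained ['I782Y'] -> total ['I782Y']
Mutations(Lambda) = ['I782Y']
Intersection: ['A745Y', 'I782Y', 'P721W', 'W345G'] ∩ ['I782Y'] = ['I782Y']

Answer: I782Y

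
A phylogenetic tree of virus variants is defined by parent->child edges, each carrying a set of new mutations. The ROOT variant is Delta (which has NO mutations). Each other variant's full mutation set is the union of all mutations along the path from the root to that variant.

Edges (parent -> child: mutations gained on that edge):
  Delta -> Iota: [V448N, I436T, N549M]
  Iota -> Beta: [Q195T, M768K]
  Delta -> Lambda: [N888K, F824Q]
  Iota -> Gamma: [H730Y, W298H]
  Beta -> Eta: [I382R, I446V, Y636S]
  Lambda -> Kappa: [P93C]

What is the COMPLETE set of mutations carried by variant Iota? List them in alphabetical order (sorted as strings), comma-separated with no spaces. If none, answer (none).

Answer: I436T,N549M,V448N

Derivation:
At Delta: gained [] -> total []
At Iota: gained ['V448N', 'I436T', 'N549M'] -> total ['I436T', 'N549M', 'V448N']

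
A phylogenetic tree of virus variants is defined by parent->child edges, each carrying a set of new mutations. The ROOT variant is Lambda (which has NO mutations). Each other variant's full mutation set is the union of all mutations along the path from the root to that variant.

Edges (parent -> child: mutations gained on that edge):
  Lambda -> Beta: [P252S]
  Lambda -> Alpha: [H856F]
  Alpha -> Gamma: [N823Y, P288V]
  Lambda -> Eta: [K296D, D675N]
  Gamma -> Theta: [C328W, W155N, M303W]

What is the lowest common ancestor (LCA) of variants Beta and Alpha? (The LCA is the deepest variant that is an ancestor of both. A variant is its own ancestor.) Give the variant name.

Answer: Lambda

Derivation:
Path from root to Beta: Lambda -> Beta
  ancestors of Beta: {Lambda, Beta}
Path from root to Alpha: Lambda -> Alpha
  ancestors of Alpha: {Lambda, Alpha}
Common ancestors: {Lambda}
Walk up from Alpha: Alpha (not in ancestors of Beta), Lambda (in ancestors of Beta)
Deepest common ancestor (LCA) = Lambda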